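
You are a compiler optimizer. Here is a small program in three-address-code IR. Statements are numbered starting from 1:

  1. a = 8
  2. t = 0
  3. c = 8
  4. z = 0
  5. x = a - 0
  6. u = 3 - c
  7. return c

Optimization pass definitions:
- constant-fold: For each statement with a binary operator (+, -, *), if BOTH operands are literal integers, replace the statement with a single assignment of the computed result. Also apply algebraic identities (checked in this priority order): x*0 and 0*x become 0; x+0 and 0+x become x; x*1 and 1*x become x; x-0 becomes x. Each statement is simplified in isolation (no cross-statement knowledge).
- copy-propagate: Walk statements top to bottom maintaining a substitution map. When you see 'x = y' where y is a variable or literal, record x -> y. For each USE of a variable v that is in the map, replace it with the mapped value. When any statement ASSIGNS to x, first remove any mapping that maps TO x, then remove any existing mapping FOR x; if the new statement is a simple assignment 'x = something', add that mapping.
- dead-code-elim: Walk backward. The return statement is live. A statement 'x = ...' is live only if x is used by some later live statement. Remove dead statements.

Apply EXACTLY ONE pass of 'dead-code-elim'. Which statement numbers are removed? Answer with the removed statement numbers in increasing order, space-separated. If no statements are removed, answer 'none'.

Backward liveness scan:
Stmt 1 'a = 8': DEAD (a not in live set [])
Stmt 2 't = 0': DEAD (t not in live set [])
Stmt 3 'c = 8': KEEP (c is live); live-in = []
Stmt 4 'z = 0': DEAD (z not in live set ['c'])
Stmt 5 'x = a - 0': DEAD (x not in live set ['c'])
Stmt 6 'u = 3 - c': DEAD (u not in live set ['c'])
Stmt 7 'return c': KEEP (return); live-in = ['c']
Removed statement numbers: [1, 2, 4, 5, 6]
Surviving IR:
  c = 8
  return c

Answer: 1 2 4 5 6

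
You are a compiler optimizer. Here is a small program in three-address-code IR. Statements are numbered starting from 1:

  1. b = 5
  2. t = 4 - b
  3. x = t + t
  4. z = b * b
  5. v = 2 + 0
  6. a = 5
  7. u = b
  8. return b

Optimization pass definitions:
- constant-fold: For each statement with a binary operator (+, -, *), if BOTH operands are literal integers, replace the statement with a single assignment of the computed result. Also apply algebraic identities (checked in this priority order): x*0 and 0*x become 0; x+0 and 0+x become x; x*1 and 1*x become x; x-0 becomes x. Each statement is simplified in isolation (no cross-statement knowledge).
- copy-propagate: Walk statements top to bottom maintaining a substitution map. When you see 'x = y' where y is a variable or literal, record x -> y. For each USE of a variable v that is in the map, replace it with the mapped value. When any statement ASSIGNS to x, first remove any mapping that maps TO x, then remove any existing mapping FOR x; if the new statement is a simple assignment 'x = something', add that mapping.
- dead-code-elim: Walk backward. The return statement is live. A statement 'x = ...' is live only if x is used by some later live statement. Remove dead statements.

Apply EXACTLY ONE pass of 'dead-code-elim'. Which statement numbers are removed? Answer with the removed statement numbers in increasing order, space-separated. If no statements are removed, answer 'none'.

Backward liveness scan:
Stmt 1 'b = 5': KEEP (b is live); live-in = []
Stmt 2 't = 4 - b': DEAD (t not in live set ['b'])
Stmt 3 'x = t + t': DEAD (x not in live set ['b'])
Stmt 4 'z = b * b': DEAD (z not in live set ['b'])
Stmt 5 'v = 2 + 0': DEAD (v not in live set ['b'])
Stmt 6 'a = 5': DEAD (a not in live set ['b'])
Stmt 7 'u = b': DEAD (u not in live set ['b'])
Stmt 8 'return b': KEEP (return); live-in = ['b']
Removed statement numbers: [2, 3, 4, 5, 6, 7]
Surviving IR:
  b = 5
  return b

Answer: 2 3 4 5 6 7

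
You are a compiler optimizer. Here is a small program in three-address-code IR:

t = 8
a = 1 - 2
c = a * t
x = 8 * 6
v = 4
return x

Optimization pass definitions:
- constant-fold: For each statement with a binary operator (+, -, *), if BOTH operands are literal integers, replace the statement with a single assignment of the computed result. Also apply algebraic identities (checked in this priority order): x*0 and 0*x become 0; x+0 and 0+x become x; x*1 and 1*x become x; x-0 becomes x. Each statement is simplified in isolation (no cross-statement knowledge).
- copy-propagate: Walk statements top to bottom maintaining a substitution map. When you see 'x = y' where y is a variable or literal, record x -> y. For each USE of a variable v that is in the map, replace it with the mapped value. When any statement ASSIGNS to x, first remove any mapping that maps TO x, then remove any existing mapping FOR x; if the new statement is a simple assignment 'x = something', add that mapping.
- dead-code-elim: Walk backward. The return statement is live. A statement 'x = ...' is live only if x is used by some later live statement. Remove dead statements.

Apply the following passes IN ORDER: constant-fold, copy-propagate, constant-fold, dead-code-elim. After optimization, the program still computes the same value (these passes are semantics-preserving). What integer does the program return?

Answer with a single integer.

Initial IR:
  t = 8
  a = 1 - 2
  c = a * t
  x = 8 * 6
  v = 4
  return x
After constant-fold (6 stmts):
  t = 8
  a = -1
  c = a * t
  x = 48
  v = 4
  return x
After copy-propagate (6 stmts):
  t = 8
  a = -1
  c = -1 * 8
  x = 48
  v = 4
  return 48
After constant-fold (6 stmts):
  t = 8
  a = -1
  c = -8
  x = 48
  v = 4
  return 48
After dead-code-elim (1 stmts):
  return 48
Evaluate:
  t = 8  =>  t = 8
  a = 1 - 2  =>  a = -1
  c = a * t  =>  c = -8
  x = 8 * 6  =>  x = 48
  v = 4  =>  v = 4
  return x = 48

Answer: 48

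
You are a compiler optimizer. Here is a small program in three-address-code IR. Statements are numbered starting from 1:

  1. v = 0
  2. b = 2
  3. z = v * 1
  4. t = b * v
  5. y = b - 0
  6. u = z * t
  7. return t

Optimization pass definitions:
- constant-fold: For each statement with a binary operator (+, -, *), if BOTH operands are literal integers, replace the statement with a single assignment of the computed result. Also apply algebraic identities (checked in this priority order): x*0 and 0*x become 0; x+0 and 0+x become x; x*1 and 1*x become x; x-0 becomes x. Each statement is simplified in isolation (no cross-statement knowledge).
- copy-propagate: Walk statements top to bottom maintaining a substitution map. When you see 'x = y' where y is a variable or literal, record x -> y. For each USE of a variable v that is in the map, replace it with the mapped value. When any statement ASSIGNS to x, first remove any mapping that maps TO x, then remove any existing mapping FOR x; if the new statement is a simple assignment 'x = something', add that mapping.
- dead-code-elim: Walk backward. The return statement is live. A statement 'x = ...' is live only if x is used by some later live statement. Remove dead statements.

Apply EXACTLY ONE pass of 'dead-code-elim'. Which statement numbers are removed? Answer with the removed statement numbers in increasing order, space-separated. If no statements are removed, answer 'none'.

Backward liveness scan:
Stmt 1 'v = 0': KEEP (v is live); live-in = []
Stmt 2 'b = 2': KEEP (b is live); live-in = ['v']
Stmt 3 'z = v * 1': DEAD (z not in live set ['b', 'v'])
Stmt 4 't = b * v': KEEP (t is live); live-in = ['b', 'v']
Stmt 5 'y = b - 0': DEAD (y not in live set ['t'])
Stmt 6 'u = z * t': DEAD (u not in live set ['t'])
Stmt 7 'return t': KEEP (return); live-in = ['t']
Removed statement numbers: [3, 5, 6]
Surviving IR:
  v = 0
  b = 2
  t = b * v
  return t

Answer: 3 5 6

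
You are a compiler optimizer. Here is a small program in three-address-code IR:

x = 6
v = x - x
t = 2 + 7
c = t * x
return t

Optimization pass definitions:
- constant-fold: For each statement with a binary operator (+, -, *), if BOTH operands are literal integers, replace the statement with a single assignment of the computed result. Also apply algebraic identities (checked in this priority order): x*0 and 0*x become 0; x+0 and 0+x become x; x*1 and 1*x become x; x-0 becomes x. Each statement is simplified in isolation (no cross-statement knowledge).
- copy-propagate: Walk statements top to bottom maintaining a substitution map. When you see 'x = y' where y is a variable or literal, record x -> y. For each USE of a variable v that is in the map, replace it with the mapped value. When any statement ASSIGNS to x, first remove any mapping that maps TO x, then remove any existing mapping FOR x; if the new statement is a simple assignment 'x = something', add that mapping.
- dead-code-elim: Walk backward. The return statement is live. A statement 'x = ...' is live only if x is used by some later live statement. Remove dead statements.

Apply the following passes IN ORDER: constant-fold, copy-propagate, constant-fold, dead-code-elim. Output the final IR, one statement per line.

Initial IR:
  x = 6
  v = x - x
  t = 2 + 7
  c = t * x
  return t
After constant-fold (5 stmts):
  x = 6
  v = x - x
  t = 9
  c = t * x
  return t
After copy-propagate (5 stmts):
  x = 6
  v = 6 - 6
  t = 9
  c = 9 * 6
  return 9
After constant-fold (5 stmts):
  x = 6
  v = 0
  t = 9
  c = 54
  return 9
After dead-code-elim (1 stmts):
  return 9

Answer: return 9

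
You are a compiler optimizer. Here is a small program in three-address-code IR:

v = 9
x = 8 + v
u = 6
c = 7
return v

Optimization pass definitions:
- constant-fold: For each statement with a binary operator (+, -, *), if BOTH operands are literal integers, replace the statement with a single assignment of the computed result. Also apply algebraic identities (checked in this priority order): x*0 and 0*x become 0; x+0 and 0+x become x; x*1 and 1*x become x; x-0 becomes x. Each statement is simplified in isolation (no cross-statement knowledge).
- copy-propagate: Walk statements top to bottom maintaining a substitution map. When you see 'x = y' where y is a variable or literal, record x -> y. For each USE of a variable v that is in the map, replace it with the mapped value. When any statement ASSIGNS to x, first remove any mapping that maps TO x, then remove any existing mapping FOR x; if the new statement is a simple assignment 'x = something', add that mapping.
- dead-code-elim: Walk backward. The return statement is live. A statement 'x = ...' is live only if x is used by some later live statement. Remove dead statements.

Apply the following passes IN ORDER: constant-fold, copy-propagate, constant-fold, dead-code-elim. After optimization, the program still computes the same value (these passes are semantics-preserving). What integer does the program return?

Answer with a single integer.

Answer: 9

Derivation:
Initial IR:
  v = 9
  x = 8 + v
  u = 6
  c = 7
  return v
After constant-fold (5 stmts):
  v = 9
  x = 8 + v
  u = 6
  c = 7
  return v
After copy-propagate (5 stmts):
  v = 9
  x = 8 + 9
  u = 6
  c = 7
  return 9
After constant-fold (5 stmts):
  v = 9
  x = 17
  u = 6
  c = 7
  return 9
After dead-code-elim (1 stmts):
  return 9
Evaluate:
  v = 9  =>  v = 9
  x = 8 + v  =>  x = 17
  u = 6  =>  u = 6
  c = 7  =>  c = 7
  return v = 9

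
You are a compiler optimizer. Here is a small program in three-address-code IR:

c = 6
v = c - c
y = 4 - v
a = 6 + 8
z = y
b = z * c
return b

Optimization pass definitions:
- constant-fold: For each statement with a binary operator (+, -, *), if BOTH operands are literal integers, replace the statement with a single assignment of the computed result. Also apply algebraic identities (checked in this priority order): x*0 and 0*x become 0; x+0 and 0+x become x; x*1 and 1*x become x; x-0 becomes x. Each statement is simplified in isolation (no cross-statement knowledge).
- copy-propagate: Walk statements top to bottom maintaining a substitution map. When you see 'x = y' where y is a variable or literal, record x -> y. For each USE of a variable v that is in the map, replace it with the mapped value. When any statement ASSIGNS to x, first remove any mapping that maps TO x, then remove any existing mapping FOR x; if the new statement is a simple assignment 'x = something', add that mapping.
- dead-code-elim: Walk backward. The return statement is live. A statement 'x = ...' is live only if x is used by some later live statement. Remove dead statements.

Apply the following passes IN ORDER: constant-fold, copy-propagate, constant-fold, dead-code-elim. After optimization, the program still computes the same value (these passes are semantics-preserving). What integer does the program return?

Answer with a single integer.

Answer: 24

Derivation:
Initial IR:
  c = 6
  v = c - c
  y = 4 - v
  a = 6 + 8
  z = y
  b = z * c
  return b
After constant-fold (7 stmts):
  c = 6
  v = c - c
  y = 4 - v
  a = 14
  z = y
  b = z * c
  return b
After copy-propagate (7 stmts):
  c = 6
  v = 6 - 6
  y = 4 - v
  a = 14
  z = y
  b = y * 6
  return b
After constant-fold (7 stmts):
  c = 6
  v = 0
  y = 4 - v
  a = 14
  z = y
  b = y * 6
  return b
After dead-code-elim (4 stmts):
  v = 0
  y = 4 - v
  b = y * 6
  return b
Evaluate:
  c = 6  =>  c = 6
  v = c - c  =>  v = 0
  y = 4 - v  =>  y = 4
  a = 6 + 8  =>  a = 14
  z = y  =>  z = 4
  b = z * c  =>  b = 24
  return b = 24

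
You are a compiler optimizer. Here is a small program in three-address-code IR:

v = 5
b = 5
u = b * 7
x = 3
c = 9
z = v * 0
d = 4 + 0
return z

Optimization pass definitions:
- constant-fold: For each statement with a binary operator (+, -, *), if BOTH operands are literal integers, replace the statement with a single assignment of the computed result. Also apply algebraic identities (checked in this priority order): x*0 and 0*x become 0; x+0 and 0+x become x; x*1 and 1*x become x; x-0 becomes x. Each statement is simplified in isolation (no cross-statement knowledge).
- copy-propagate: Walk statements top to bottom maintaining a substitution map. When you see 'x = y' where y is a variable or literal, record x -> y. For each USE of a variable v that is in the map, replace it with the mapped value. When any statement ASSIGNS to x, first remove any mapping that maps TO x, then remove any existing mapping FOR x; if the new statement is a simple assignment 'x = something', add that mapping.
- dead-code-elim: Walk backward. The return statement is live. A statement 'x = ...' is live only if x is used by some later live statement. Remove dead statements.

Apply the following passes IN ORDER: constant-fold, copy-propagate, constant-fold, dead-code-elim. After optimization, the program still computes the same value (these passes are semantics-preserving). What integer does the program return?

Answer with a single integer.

Initial IR:
  v = 5
  b = 5
  u = b * 7
  x = 3
  c = 9
  z = v * 0
  d = 4 + 0
  return z
After constant-fold (8 stmts):
  v = 5
  b = 5
  u = b * 7
  x = 3
  c = 9
  z = 0
  d = 4
  return z
After copy-propagate (8 stmts):
  v = 5
  b = 5
  u = 5 * 7
  x = 3
  c = 9
  z = 0
  d = 4
  return 0
After constant-fold (8 stmts):
  v = 5
  b = 5
  u = 35
  x = 3
  c = 9
  z = 0
  d = 4
  return 0
After dead-code-elim (1 stmts):
  return 0
Evaluate:
  v = 5  =>  v = 5
  b = 5  =>  b = 5
  u = b * 7  =>  u = 35
  x = 3  =>  x = 3
  c = 9  =>  c = 9
  z = v * 0  =>  z = 0
  d = 4 + 0  =>  d = 4
  return z = 0

Answer: 0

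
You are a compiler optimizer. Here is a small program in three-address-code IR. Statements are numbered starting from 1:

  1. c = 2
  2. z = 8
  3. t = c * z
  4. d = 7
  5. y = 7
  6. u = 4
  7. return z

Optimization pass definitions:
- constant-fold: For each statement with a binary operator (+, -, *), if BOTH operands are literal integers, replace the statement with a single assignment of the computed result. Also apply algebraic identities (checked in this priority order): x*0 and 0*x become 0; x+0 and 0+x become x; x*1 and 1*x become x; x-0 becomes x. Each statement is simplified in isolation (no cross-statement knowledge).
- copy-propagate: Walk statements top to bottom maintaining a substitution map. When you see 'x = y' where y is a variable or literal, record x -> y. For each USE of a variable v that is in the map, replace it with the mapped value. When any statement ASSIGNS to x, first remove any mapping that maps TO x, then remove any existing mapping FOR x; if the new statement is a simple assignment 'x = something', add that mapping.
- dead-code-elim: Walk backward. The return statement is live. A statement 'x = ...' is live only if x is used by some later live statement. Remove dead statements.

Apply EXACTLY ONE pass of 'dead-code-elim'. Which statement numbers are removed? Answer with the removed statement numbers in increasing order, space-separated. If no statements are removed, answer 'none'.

Backward liveness scan:
Stmt 1 'c = 2': DEAD (c not in live set [])
Stmt 2 'z = 8': KEEP (z is live); live-in = []
Stmt 3 't = c * z': DEAD (t not in live set ['z'])
Stmt 4 'd = 7': DEAD (d not in live set ['z'])
Stmt 5 'y = 7': DEAD (y not in live set ['z'])
Stmt 6 'u = 4': DEAD (u not in live set ['z'])
Stmt 7 'return z': KEEP (return); live-in = ['z']
Removed statement numbers: [1, 3, 4, 5, 6]
Surviving IR:
  z = 8
  return z

Answer: 1 3 4 5 6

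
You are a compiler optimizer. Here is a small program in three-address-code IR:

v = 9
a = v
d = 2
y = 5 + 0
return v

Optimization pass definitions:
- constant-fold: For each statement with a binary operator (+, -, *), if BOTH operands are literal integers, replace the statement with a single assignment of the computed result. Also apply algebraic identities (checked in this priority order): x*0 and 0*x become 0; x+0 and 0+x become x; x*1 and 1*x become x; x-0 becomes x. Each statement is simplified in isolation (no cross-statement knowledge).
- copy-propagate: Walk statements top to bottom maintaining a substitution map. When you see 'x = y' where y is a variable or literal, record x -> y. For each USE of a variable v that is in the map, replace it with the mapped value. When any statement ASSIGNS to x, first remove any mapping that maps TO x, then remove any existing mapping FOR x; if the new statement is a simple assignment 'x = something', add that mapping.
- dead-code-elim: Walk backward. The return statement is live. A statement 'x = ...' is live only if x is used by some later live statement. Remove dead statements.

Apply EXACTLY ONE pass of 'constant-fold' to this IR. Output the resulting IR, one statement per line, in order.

Answer: v = 9
a = v
d = 2
y = 5
return v

Derivation:
Applying constant-fold statement-by-statement:
  [1] v = 9  (unchanged)
  [2] a = v  (unchanged)
  [3] d = 2  (unchanged)
  [4] y = 5 + 0  -> y = 5
  [5] return v  (unchanged)
Result (5 stmts):
  v = 9
  a = v
  d = 2
  y = 5
  return v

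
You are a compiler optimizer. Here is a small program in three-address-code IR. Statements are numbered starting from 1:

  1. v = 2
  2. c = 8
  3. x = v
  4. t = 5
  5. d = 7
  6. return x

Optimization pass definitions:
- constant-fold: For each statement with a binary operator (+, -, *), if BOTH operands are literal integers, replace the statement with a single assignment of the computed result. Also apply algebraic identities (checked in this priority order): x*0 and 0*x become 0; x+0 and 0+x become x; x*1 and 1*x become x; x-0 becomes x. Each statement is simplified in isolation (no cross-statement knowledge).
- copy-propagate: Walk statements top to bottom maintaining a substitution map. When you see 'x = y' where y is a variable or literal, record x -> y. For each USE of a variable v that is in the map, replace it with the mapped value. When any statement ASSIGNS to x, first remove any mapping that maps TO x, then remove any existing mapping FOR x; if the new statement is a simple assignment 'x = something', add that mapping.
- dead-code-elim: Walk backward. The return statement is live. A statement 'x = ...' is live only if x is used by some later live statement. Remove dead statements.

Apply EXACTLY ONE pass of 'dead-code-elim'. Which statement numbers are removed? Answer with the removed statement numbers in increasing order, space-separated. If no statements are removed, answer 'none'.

Answer: 2 4 5

Derivation:
Backward liveness scan:
Stmt 1 'v = 2': KEEP (v is live); live-in = []
Stmt 2 'c = 8': DEAD (c not in live set ['v'])
Stmt 3 'x = v': KEEP (x is live); live-in = ['v']
Stmt 4 't = 5': DEAD (t not in live set ['x'])
Stmt 5 'd = 7': DEAD (d not in live set ['x'])
Stmt 6 'return x': KEEP (return); live-in = ['x']
Removed statement numbers: [2, 4, 5]
Surviving IR:
  v = 2
  x = v
  return x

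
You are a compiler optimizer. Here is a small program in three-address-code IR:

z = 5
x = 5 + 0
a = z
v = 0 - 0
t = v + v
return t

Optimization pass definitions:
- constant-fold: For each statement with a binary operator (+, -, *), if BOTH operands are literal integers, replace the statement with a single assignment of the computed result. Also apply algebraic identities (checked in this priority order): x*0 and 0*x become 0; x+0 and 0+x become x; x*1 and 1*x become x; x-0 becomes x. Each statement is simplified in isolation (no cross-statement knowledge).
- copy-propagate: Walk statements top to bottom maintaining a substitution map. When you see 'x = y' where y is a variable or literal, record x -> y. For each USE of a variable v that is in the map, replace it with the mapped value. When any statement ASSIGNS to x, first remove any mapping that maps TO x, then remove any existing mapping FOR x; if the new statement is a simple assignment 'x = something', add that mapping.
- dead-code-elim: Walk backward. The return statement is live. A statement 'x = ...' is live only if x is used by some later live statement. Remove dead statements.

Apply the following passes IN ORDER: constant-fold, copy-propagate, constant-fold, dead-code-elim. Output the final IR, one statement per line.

Answer: t = 0
return t

Derivation:
Initial IR:
  z = 5
  x = 5 + 0
  a = z
  v = 0 - 0
  t = v + v
  return t
After constant-fold (6 stmts):
  z = 5
  x = 5
  a = z
  v = 0
  t = v + v
  return t
After copy-propagate (6 stmts):
  z = 5
  x = 5
  a = 5
  v = 0
  t = 0 + 0
  return t
After constant-fold (6 stmts):
  z = 5
  x = 5
  a = 5
  v = 0
  t = 0
  return t
After dead-code-elim (2 stmts):
  t = 0
  return t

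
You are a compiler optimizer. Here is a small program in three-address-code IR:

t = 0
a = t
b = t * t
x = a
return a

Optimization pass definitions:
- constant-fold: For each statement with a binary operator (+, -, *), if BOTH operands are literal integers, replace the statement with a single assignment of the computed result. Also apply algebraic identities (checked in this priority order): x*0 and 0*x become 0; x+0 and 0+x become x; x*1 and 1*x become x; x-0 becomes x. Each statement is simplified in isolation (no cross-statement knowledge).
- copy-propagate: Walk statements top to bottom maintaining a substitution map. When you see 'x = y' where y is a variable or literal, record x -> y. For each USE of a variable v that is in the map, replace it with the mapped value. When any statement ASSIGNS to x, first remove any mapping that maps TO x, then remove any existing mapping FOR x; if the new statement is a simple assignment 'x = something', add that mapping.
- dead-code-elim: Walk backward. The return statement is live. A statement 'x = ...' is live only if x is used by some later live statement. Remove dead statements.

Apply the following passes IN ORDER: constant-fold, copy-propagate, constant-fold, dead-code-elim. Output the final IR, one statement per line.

Initial IR:
  t = 0
  a = t
  b = t * t
  x = a
  return a
After constant-fold (5 stmts):
  t = 0
  a = t
  b = t * t
  x = a
  return a
After copy-propagate (5 stmts):
  t = 0
  a = 0
  b = 0 * 0
  x = 0
  return 0
After constant-fold (5 stmts):
  t = 0
  a = 0
  b = 0
  x = 0
  return 0
After dead-code-elim (1 stmts):
  return 0

Answer: return 0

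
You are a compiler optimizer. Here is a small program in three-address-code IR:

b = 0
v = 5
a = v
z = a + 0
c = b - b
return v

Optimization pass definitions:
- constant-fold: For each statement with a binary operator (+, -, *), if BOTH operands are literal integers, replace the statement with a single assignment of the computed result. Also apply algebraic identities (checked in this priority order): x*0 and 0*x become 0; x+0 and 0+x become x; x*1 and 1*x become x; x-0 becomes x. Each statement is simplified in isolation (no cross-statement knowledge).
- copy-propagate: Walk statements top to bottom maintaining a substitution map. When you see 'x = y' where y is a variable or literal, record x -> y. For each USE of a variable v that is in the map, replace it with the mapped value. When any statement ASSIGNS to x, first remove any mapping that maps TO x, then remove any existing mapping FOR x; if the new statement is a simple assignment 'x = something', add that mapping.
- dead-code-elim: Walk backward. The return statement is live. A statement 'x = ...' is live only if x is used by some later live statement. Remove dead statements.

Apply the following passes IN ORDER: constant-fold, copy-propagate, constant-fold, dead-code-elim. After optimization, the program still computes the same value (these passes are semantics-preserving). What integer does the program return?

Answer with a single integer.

Answer: 5

Derivation:
Initial IR:
  b = 0
  v = 5
  a = v
  z = a + 0
  c = b - b
  return v
After constant-fold (6 stmts):
  b = 0
  v = 5
  a = v
  z = a
  c = b - b
  return v
After copy-propagate (6 stmts):
  b = 0
  v = 5
  a = 5
  z = 5
  c = 0 - 0
  return 5
After constant-fold (6 stmts):
  b = 0
  v = 5
  a = 5
  z = 5
  c = 0
  return 5
After dead-code-elim (1 stmts):
  return 5
Evaluate:
  b = 0  =>  b = 0
  v = 5  =>  v = 5
  a = v  =>  a = 5
  z = a + 0  =>  z = 5
  c = b - b  =>  c = 0
  return v = 5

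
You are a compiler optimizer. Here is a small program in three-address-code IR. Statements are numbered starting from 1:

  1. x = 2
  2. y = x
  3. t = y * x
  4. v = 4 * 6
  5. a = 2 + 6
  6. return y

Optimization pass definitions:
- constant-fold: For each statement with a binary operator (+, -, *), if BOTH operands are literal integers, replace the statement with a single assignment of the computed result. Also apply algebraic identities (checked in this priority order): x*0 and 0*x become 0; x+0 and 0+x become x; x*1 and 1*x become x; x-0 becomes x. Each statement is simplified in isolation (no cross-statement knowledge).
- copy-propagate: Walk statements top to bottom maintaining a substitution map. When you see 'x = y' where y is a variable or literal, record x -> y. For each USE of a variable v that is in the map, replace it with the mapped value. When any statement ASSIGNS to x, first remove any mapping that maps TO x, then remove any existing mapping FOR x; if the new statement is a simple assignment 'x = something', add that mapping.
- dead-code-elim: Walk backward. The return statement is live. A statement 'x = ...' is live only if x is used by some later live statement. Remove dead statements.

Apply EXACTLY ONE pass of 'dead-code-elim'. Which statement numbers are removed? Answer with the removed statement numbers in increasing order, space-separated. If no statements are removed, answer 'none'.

Answer: 3 4 5

Derivation:
Backward liveness scan:
Stmt 1 'x = 2': KEEP (x is live); live-in = []
Stmt 2 'y = x': KEEP (y is live); live-in = ['x']
Stmt 3 't = y * x': DEAD (t not in live set ['y'])
Stmt 4 'v = 4 * 6': DEAD (v not in live set ['y'])
Stmt 5 'a = 2 + 6': DEAD (a not in live set ['y'])
Stmt 6 'return y': KEEP (return); live-in = ['y']
Removed statement numbers: [3, 4, 5]
Surviving IR:
  x = 2
  y = x
  return y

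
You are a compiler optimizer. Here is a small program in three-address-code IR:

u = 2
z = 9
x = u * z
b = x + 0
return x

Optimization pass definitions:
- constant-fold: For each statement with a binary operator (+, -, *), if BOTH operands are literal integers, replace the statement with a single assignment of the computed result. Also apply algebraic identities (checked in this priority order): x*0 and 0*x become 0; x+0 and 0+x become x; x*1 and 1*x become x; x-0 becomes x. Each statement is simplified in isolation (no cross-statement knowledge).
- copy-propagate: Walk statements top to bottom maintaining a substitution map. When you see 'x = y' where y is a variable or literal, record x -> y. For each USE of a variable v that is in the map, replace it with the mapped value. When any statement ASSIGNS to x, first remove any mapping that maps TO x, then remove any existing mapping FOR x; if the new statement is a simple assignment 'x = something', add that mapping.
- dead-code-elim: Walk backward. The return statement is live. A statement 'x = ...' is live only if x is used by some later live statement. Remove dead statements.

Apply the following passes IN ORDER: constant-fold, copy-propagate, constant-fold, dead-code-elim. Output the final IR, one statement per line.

Initial IR:
  u = 2
  z = 9
  x = u * z
  b = x + 0
  return x
After constant-fold (5 stmts):
  u = 2
  z = 9
  x = u * z
  b = x
  return x
After copy-propagate (5 stmts):
  u = 2
  z = 9
  x = 2 * 9
  b = x
  return x
After constant-fold (5 stmts):
  u = 2
  z = 9
  x = 18
  b = x
  return x
After dead-code-elim (2 stmts):
  x = 18
  return x

Answer: x = 18
return x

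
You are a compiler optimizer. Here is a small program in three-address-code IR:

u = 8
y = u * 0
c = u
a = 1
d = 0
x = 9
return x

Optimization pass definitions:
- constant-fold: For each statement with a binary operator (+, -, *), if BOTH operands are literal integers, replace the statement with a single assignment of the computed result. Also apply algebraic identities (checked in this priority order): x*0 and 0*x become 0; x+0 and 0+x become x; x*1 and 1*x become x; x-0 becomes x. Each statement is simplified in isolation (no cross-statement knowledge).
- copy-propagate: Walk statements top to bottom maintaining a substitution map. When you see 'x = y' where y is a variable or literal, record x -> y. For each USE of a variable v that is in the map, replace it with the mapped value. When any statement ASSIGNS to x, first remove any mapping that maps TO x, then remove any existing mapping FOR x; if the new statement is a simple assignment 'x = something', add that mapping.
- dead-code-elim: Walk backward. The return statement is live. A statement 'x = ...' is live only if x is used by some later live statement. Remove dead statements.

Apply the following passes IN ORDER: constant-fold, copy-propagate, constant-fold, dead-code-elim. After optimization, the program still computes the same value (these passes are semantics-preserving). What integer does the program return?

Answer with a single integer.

Initial IR:
  u = 8
  y = u * 0
  c = u
  a = 1
  d = 0
  x = 9
  return x
After constant-fold (7 stmts):
  u = 8
  y = 0
  c = u
  a = 1
  d = 0
  x = 9
  return x
After copy-propagate (7 stmts):
  u = 8
  y = 0
  c = 8
  a = 1
  d = 0
  x = 9
  return 9
After constant-fold (7 stmts):
  u = 8
  y = 0
  c = 8
  a = 1
  d = 0
  x = 9
  return 9
After dead-code-elim (1 stmts):
  return 9
Evaluate:
  u = 8  =>  u = 8
  y = u * 0  =>  y = 0
  c = u  =>  c = 8
  a = 1  =>  a = 1
  d = 0  =>  d = 0
  x = 9  =>  x = 9
  return x = 9

Answer: 9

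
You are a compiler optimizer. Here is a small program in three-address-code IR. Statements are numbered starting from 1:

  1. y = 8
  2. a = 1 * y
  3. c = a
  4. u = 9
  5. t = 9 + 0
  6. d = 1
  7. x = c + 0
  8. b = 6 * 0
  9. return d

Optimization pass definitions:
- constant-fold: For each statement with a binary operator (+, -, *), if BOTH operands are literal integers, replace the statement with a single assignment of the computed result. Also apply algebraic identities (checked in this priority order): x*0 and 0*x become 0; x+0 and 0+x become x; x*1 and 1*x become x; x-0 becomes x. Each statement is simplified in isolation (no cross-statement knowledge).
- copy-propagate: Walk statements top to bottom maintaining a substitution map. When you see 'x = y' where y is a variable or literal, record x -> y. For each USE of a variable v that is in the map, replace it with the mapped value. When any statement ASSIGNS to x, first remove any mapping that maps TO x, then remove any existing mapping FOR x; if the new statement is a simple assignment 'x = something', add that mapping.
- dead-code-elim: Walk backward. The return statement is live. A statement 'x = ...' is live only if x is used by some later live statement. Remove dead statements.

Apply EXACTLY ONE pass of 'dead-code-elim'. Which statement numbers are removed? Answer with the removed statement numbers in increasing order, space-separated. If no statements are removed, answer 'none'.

Answer: 1 2 3 4 5 7 8

Derivation:
Backward liveness scan:
Stmt 1 'y = 8': DEAD (y not in live set [])
Stmt 2 'a = 1 * y': DEAD (a not in live set [])
Stmt 3 'c = a': DEAD (c not in live set [])
Stmt 4 'u = 9': DEAD (u not in live set [])
Stmt 5 't = 9 + 0': DEAD (t not in live set [])
Stmt 6 'd = 1': KEEP (d is live); live-in = []
Stmt 7 'x = c + 0': DEAD (x not in live set ['d'])
Stmt 8 'b = 6 * 0': DEAD (b not in live set ['d'])
Stmt 9 'return d': KEEP (return); live-in = ['d']
Removed statement numbers: [1, 2, 3, 4, 5, 7, 8]
Surviving IR:
  d = 1
  return d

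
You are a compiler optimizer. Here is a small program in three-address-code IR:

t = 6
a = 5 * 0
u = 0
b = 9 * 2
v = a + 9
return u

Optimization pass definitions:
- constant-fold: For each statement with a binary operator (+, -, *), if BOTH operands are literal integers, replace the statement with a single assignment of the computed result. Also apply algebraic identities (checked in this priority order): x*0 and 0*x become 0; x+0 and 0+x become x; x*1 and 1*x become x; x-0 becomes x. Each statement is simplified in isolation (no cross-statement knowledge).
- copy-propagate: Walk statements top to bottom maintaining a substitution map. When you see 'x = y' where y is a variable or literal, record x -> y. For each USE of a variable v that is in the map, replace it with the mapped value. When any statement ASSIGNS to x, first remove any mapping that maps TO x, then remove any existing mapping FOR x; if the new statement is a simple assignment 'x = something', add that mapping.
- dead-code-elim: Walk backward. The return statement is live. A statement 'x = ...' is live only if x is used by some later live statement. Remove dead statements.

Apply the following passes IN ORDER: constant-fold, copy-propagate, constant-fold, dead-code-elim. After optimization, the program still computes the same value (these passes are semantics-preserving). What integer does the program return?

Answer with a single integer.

Initial IR:
  t = 6
  a = 5 * 0
  u = 0
  b = 9 * 2
  v = a + 9
  return u
After constant-fold (6 stmts):
  t = 6
  a = 0
  u = 0
  b = 18
  v = a + 9
  return u
After copy-propagate (6 stmts):
  t = 6
  a = 0
  u = 0
  b = 18
  v = 0 + 9
  return 0
After constant-fold (6 stmts):
  t = 6
  a = 0
  u = 0
  b = 18
  v = 9
  return 0
After dead-code-elim (1 stmts):
  return 0
Evaluate:
  t = 6  =>  t = 6
  a = 5 * 0  =>  a = 0
  u = 0  =>  u = 0
  b = 9 * 2  =>  b = 18
  v = a + 9  =>  v = 9
  return u = 0

Answer: 0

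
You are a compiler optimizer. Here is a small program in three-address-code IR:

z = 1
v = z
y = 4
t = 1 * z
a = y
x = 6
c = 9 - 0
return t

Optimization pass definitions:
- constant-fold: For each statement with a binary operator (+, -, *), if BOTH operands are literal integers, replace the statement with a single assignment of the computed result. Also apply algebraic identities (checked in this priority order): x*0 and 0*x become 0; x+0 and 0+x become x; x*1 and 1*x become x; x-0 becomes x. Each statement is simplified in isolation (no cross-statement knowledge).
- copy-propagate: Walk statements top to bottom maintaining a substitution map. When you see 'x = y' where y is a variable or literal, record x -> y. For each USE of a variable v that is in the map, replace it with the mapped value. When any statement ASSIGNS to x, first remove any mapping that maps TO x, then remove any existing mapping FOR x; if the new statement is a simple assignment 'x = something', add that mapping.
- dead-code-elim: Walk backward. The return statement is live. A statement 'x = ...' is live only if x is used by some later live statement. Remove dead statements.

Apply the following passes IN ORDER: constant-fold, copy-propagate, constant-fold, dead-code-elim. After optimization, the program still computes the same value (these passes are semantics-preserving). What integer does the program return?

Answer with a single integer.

Initial IR:
  z = 1
  v = z
  y = 4
  t = 1 * z
  a = y
  x = 6
  c = 9 - 0
  return t
After constant-fold (8 stmts):
  z = 1
  v = z
  y = 4
  t = z
  a = y
  x = 6
  c = 9
  return t
After copy-propagate (8 stmts):
  z = 1
  v = 1
  y = 4
  t = 1
  a = 4
  x = 6
  c = 9
  return 1
After constant-fold (8 stmts):
  z = 1
  v = 1
  y = 4
  t = 1
  a = 4
  x = 6
  c = 9
  return 1
After dead-code-elim (1 stmts):
  return 1
Evaluate:
  z = 1  =>  z = 1
  v = z  =>  v = 1
  y = 4  =>  y = 4
  t = 1 * z  =>  t = 1
  a = y  =>  a = 4
  x = 6  =>  x = 6
  c = 9 - 0  =>  c = 9
  return t = 1

Answer: 1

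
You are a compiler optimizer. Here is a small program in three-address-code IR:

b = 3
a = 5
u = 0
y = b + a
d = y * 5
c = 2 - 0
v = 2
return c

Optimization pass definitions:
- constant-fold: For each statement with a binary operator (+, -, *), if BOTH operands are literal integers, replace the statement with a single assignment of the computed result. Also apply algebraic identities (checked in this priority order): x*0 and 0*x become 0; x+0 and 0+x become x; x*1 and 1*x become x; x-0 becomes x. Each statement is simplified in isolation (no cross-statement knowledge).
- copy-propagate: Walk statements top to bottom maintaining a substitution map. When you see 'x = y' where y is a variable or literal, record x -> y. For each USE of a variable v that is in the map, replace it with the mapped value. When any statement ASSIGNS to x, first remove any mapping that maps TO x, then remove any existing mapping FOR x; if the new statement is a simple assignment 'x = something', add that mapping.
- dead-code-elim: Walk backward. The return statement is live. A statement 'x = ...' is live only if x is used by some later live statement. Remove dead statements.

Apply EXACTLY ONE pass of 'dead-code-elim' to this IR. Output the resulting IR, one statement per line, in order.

Answer: c = 2 - 0
return c

Derivation:
Applying dead-code-elim statement-by-statement:
  [8] return c  -> KEEP (return); live=['c']
  [7] v = 2  -> DEAD (v not live)
  [6] c = 2 - 0  -> KEEP; live=[]
  [5] d = y * 5  -> DEAD (d not live)
  [4] y = b + a  -> DEAD (y not live)
  [3] u = 0  -> DEAD (u not live)
  [2] a = 5  -> DEAD (a not live)
  [1] b = 3  -> DEAD (b not live)
Result (2 stmts):
  c = 2 - 0
  return c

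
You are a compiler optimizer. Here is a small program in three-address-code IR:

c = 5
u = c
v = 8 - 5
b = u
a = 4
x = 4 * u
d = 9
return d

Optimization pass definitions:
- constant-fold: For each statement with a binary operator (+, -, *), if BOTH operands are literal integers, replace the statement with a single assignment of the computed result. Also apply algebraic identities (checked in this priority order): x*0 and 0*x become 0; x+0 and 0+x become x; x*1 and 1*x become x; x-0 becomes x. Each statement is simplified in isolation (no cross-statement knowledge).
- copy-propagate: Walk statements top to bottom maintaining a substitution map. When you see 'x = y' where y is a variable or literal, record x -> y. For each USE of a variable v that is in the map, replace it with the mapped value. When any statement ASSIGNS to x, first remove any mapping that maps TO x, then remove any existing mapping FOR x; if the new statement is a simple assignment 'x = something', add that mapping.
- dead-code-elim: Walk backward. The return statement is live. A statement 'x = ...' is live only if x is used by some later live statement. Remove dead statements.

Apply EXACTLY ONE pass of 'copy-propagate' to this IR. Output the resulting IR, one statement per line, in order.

Applying copy-propagate statement-by-statement:
  [1] c = 5  (unchanged)
  [2] u = c  -> u = 5
  [3] v = 8 - 5  (unchanged)
  [4] b = u  -> b = 5
  [5] a = 4  (unchanged)
  [6] x = 4 * u  -> x = 4 * 5
  [7] d = 9  (unchanged)
  [8] return d  -> return 9
Result (8 stmts):
  c = 5
  u = 5
  v = 8 - 5
  b = 5
  a = 4
  x = 4 * 5
  d = 9
  return 9

Answer: c = 5
u = 5
v = 8 - 5
b = 5
a = 4
x = 4 * 5
d = 9
return 9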